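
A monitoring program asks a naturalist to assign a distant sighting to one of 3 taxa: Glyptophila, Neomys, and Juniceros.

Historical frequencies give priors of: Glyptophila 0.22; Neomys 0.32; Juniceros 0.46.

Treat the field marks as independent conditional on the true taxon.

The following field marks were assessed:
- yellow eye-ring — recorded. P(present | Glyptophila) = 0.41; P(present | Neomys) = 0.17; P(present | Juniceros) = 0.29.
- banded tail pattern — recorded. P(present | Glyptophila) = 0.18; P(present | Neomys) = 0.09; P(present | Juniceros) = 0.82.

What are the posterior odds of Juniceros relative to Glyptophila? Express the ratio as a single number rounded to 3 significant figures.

6.74

Unnormalized posterior weight (prior times the field mark likelihoods) for each of the two hypotheses:
  Juniceros: 0.46 × 0.29 × 0.82 = 0.10939
  Glyptophila: 0.22 × 0.41 × 0.18 = 0.016236
Posterior odds = 0.10939 / 0.016236 ≈ 6.74.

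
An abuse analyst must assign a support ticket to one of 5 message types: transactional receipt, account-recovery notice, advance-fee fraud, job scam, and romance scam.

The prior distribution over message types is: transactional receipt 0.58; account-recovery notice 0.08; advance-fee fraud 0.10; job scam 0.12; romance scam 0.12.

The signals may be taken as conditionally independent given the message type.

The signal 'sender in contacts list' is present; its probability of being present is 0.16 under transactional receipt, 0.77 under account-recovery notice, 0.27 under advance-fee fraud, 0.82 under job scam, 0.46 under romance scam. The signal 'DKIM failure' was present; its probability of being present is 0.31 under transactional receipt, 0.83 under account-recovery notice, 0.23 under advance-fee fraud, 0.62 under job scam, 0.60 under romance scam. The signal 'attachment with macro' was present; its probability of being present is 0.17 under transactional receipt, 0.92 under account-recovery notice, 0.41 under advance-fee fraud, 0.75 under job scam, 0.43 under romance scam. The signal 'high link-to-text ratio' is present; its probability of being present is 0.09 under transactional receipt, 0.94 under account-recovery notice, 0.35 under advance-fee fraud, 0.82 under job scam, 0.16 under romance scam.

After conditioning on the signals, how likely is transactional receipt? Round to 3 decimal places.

By Bayes' rule with conditional independence, the unnormalized weight for each hypothesis is prior × ∏ likelihoods:
  transactional receipt: 0.58 × 0.16 × 0.31 × 0.17 × 0.09 = 0.00044015
  account-recovery notice: 0.08 × 0.77 × 0.83 × 0.92 × 0.94 = 0.044215
  advance-fee fraud: 0.10 × 0.27 × 0.23 × 0.41 × 0.35 = 0.00089114
  job scam: 0.12 × 0.82 × 0.62 × 0.75 × 0.82 = 0.03752
  romance scam: 0.12 × 0.46 × 0.60 × 0.43 × 0.16 = 0.0022787
Marginal likelihood of the evidence = 0.085345.
P(transactional receipt | evidence) = 0.00044015 / 0.085345 ≈ 0.005.

0.005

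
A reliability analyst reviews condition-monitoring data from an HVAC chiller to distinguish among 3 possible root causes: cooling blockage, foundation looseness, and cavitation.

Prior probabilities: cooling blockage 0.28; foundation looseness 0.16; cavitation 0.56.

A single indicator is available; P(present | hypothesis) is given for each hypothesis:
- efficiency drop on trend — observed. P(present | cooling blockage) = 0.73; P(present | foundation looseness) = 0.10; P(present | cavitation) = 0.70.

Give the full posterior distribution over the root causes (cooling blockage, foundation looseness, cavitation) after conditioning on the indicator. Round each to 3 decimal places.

For each hypothesis, the unnormalized posterior weight is prior × likelihood:
  cooling blockage: 0.28 × 0.73 = 0.2044
  foundation looseness: 0.16 × 0.10 = 0.016
  cavitation: 0.56 × 0.70 = 0.392
Normalizing constant Z = 0.2044 + 0.016 + 0.392 = 0.6124.
P(cooling blockage | evidence) = 0.2044 / 0.6124 ≈ 0.334
P(foundation looseness | evidence) = 0.016 / 0.6124 ≈ 0.026
P(cavitation | evidence) = 0.392 / 0.6124 ≈ 0.640

0.334, 0.026, 0.640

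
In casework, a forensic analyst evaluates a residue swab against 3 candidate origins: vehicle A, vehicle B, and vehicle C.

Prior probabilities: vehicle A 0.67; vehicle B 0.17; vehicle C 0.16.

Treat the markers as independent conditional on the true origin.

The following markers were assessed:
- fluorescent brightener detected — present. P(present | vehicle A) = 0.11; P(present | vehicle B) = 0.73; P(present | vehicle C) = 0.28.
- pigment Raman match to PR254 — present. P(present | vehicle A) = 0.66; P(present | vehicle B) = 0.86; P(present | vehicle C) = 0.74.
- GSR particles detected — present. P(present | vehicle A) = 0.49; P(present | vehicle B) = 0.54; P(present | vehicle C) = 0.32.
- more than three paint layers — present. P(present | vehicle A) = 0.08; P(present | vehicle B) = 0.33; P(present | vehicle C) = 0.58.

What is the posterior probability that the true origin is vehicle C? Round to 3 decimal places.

Multiply each prior by the joint likelihood of the marker pattern:
  vehicle A: 0.67 × 0.11 × 0.66 × 0.49 × 0.08 = 0.0019068
  vehicle B: 0.17 × 0.73 × 0.86 × 0.54 × 0.33 = 0.019019
  vehicle C: 0.16 × 0.28 × 0.74 × 0.32 × 0.58 = 0.006153
Marginal likelihood of the evidence = 0.027078.
P(vehicle C | evidence) = 0.006153 / 0.027078 ≈ 0.227.

0.227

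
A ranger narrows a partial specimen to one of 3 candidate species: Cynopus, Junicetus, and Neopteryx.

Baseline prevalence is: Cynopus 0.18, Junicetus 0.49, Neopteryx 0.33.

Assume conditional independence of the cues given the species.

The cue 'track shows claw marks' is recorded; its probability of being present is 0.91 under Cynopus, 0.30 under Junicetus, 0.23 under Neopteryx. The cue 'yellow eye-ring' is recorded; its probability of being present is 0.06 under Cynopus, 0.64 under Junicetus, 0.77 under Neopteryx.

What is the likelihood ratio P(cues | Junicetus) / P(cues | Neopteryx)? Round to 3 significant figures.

1.08

Joint likelihood of the cue pattern under each hypothesis:
  Junicetus: 0.30 × 0.64 = 0.192
  Neopteryx: 0.23 × 0.77 = 0.1771
Bayes factor = 0.192 / 0.1771 ≈ 1.08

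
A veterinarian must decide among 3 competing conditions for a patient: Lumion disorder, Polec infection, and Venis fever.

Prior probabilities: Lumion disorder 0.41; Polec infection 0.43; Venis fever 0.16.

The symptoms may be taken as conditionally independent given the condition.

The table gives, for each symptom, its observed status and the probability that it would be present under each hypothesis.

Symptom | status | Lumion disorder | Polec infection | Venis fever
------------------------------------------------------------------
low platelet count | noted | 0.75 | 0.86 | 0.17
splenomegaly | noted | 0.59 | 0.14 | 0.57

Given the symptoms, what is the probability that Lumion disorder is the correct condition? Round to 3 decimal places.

0.729

For each hypothesis, the unnormalized posterior weight is prior × product of the symptom likelihoods:
  Lumion disorder: 0.41 × 0.75 × 0.59 = 0.18142
  Polec infection: 0.43 × 0.86 × 0.14 = 0.051772
  Venis fever: 0.16 × 0.17 × 0.57 = 0.015504
Marginal likelihood of the evidence = 0.2487.
P(Lumion disorder | evidence) = 0.18142 / 0.2487 ≈ 0.729.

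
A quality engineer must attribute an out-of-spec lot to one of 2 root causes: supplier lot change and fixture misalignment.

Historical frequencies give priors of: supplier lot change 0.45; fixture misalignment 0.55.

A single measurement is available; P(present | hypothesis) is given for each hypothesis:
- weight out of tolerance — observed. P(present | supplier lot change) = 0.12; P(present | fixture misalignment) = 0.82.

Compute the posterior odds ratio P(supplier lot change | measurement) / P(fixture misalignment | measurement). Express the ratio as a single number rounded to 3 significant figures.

Posterior odds equal prior odds times the likelihood ratio; only the two competing hypotheses matter.
  supplier lot change: 0.45 × 0.12 = 0.054
  fixture misalignment: 0.55 × 0.82 = 0.451
Posterior odds = 0.054 / 0.451 ≈ 0.120.

0.120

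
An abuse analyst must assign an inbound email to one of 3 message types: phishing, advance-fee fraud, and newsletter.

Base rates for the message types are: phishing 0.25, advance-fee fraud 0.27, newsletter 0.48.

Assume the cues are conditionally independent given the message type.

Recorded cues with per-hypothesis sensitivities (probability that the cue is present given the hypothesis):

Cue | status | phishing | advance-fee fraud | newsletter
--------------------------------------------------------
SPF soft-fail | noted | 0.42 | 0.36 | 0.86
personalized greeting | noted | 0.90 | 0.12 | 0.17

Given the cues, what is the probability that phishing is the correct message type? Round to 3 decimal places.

0.536

Multiply each prior by the joint likelihood of the cue pattern:
  phishing: 0.25 × 0.42 × 0.90 = 0.0945
  advance-fee fraud: 0.27 × 0.36 × 0.12 = 0.011664
  newsletter: 0.48 × 0.86 × 0.17 = 0.070176
Marginal likelihood of the evidence = 0.17634.
P(phishing | evidence) = 0.0945 / 0.17634 ≈ 0.536.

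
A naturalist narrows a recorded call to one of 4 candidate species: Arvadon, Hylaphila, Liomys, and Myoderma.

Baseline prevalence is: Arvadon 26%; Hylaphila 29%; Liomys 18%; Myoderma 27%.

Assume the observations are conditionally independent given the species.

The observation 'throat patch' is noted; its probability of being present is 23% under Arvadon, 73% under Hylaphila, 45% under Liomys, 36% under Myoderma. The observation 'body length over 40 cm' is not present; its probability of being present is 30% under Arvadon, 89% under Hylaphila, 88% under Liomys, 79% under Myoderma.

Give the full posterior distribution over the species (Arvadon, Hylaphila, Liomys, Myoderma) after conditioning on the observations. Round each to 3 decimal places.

For each hypothesis, the unnormalized posterior weight is prior × product of the observation likelihoods (using 1 − P(present | H) for each absent observation):
  Arvadon: 0.26 × 0.23 × (1 − 0.30) = 0.04186
  Hylaphila: 0.29 × 0.73 × (1 − 0.89) = 0.023287
  Liomys: 0.18 × 0.45 × (1 − 0.88) = 0.00972
  Myoderma: 0.27 × 0.36 × (1 − 0.79) = 0.020412
The unnormalized weights sum to 0.095279.
P(Arvadon | evidence) = 0.04186 / 0.095279 ≈ 0.439
P(Hylaphila | evidence) = 0.023287 / 0.095279 ≈ 0.244
P(Liomys | evidence) = 0.00972 / 0.095279 ≈ 0.102
P(Myoderma | evidence) = 0.020412 / 0.095279 ≈ 0.214

0.439, 0.244, 0.102, 0.214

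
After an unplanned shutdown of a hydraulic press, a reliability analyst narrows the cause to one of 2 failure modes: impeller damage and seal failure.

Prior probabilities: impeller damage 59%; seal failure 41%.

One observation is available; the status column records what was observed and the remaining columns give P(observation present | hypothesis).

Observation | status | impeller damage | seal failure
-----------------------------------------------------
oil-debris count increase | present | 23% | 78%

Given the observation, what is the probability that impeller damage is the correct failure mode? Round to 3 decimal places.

For each hypothesis, the unnormalized posterior weight is prior × likelihood:
  impeller damage: 0.590 × 0.23 = 0.1357
  seal failure: 0.410 × 0.78 = 0.3198
Normalizing constant Z = 0.1357 + 0.3198 = 0.4555.
P(impeller damage | evidence) = 0.1357 / 0.4555 ≈ 0.298.

0.298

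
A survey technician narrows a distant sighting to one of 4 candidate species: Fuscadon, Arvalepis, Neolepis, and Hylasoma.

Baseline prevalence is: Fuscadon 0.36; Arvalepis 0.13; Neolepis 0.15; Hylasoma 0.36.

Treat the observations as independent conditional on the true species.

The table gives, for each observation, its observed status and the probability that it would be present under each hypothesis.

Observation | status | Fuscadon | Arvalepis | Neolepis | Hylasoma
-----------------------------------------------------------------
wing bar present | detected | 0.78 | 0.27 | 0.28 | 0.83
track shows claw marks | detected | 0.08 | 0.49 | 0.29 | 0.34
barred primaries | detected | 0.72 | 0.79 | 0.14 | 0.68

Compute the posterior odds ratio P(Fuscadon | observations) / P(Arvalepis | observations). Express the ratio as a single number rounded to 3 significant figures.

Posterior odds equal prior odds times the likelihood ratio; only the two competing hypotheses matter.
  Fuscadon: 0.36 × 0.78 × 0.08 × 0.72 = 0.016174
  Arvalepis: 0.13 × 0.27 × 0.49 × 0.79 = 0.013587
Odds(Fuscadon : Arvalepis) = 0.016174 / 0.013587 ≈ 1.19.

1.19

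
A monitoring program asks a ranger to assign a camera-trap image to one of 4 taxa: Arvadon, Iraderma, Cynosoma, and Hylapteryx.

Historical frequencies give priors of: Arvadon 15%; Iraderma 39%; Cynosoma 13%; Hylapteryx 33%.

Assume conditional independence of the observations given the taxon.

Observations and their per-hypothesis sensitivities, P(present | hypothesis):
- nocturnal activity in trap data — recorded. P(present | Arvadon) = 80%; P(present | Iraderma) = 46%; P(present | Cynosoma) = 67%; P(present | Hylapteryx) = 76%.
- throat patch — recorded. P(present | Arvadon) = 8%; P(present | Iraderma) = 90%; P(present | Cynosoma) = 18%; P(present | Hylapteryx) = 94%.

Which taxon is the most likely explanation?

Multiply each prior by the joint likelihood of the evidence pattern:
  Arvadon: 0.15 × 0.80 × 0.08 = 0.0096
  Iraderma: 0.39 × 0.46 × 0.90 = 0.16146
  Cynosoma: 0.13 × 0.67 × 0.18 = 0.015678
  Hylapteryx: 0.33 × 0.76 × 0.94 = 0.23575
The unnormalized weights sum to 0.42249.
P(Arvadon | evidence) ≈ 0.0096 / 0.42249 ≈ 0.023
P(Iraderma | evidence) ≈ 0.16146 / 0.42249 ≈ 0.382
P(Cynosoma | evidence) ≈ 0.015678 / 0.42249 ≈ 0.037
P(Hylapteryx | evidence) ≈ 0.23575 / 0.42249 ≈ 0.558
The largest is 0.558, so Hylapteryx is most probable.

Hylapteryx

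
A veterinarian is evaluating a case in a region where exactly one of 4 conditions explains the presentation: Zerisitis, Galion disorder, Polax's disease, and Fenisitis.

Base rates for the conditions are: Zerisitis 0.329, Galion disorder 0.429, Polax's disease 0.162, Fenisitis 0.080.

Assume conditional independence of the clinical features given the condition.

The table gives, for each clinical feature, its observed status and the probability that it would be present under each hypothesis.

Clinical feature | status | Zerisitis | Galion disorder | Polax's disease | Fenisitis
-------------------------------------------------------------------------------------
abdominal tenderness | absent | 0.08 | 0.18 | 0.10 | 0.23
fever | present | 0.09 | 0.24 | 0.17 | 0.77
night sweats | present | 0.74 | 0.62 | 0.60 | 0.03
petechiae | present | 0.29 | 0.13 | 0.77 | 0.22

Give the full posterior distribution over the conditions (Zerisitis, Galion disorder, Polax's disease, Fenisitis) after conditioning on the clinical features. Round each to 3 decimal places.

0.239, 0.279, 0.469, 0.013

By Bayes' rule with conditional independence, the unnormalized weight for each hypothesis is prior × ∏ likelihoods (using 1 − P(present | H) for each absent clinical feature):
  Zerisitis: 0.329 × (1 − 0.08) × 0.09 × 0.74 × 0.29 = 0.005846
  Galion disorder: 0.429 × (1 − 0.18) × 0.24 × 0.62 × 0.13 = 0.0068048
  Polax's disease: 0.162 × (1 − 0.10) × 0.17 × 0.60 × 0.77 = 0.011451
  Fenisitis: 0.080 × (1 − 0.23) × 0.77 × 0.03 × 0.22 = 0.00031305
Normalizing constant Z = 0.005846 + 0.0068048 + 0.011451 + 0.00031305 = 0.024415.
P(Zerisitis | evidence) = 0.005846 / 0.024415 ≈ 0.239
P(Galion disorder | evidence) = 0.0068048 / 0.024415 ≈ 0.279
P(Polax's disease | evidence) = 0.011451 / 0.024415 ≈ 0.469
P(Fenisitis | evidence) = 0.00031305 / 0.024415 ≈ 0.013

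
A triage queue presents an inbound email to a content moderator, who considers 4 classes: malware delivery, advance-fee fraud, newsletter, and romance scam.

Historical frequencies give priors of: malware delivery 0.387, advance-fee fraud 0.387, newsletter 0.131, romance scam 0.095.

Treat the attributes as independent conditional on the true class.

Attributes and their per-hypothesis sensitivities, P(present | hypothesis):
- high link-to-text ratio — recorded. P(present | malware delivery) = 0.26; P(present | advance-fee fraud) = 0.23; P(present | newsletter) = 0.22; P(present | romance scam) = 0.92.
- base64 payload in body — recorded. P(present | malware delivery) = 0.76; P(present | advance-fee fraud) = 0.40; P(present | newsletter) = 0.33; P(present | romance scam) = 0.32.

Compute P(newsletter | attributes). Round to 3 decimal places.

By Bayes' rule with conditional independence, the unnormalized weight for each hypothesis is prior × ∏ likelihoods:
  malware delivery: 0.387 × 0.26 × 0.76 = 0.076471
  advance-fee fraud: 0.387 × 0.23 × 0.40 = 0.035604
  newsletter: 0.131 × 0.22 × 0.33 = 0.0095106
  romance scam: 0.095 × 0.92 × 0.32 = 0.027968
The unnormalized weights sum to 0.14955.
P(newsletter | evidence) = 0.0095106 / 0.14955 ≈ 0.064.

0.064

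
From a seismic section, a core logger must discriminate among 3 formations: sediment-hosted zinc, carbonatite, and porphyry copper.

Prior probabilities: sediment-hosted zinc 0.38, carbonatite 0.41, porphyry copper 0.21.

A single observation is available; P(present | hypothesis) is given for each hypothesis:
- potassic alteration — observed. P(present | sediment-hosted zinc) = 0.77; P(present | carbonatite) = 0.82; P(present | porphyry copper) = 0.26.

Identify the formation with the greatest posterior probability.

Multiply each prior by the likelihood of the observation:
  sediment-hosted zinc: 0.38 × 0.77 = 0.2926
  carbonatite: 0.41 × 0.82 = 0.3362
  porphyry copper: 0.21 × 0.26 = 0.0546
Normalizing constant Z = 0.2926 + 0.3362 + 0.0546 = 0.6834.
P(sediment-hosted zinc | evidence) ≈ 0.2926 / 0.6834 ≈ 0.428
P(carbonatite | evidence) ≈ 0.3362 / 0.6834 ≈ 0.492
P(porphyry copper | evidence) ≈ 0.0546 / 0.6834 ≈ 0.080
The largest is 0.492, so carbonatite is most probable.

carbonatite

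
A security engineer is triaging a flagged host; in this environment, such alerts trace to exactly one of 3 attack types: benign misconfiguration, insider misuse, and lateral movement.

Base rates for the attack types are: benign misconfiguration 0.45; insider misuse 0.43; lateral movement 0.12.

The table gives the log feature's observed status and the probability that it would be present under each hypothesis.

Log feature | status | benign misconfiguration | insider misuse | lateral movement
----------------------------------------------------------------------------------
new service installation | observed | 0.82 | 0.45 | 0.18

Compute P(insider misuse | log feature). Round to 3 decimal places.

Multiply each prior by the likelihood of the log feature:
  benign misconfiguration: 0.45 × 0.82 = 0.369
  insider misuse: 0.43 × 0.45 = 0.1935
  lateral movement: 0.12 × 0.18 = 0.0216
The unnormalized weights sum to 0.5841.
P(insider misuse | evidence) = 0.1935 / 0.5841 ≈ 0.331.

0.331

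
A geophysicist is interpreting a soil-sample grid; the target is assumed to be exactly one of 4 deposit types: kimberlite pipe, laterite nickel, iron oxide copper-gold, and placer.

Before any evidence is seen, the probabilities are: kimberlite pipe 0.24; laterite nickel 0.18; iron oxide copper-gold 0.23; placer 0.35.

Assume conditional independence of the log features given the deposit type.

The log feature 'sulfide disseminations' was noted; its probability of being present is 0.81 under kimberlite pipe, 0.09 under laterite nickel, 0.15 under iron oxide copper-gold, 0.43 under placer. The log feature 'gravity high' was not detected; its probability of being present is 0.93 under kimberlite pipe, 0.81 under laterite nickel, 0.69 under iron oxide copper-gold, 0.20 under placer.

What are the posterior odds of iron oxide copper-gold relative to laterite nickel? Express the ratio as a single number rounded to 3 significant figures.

Unnormalized posterior weight (prior times the log feature likelihoods) for each of the two hypotheses (using 1 − P(present | H) for each absent log feature):
  iron oxide copper-gold: 0.23 × 0.15 × (1 − 0.69) = 0.010695
  laterite nickel: 0.18 × 0.09 × (1 − 0.81) = 0.003078
Odds(iron oxide copper-gold : laterite nickel) = 0.010695 / 0.003078 ≈ 3.47.

3.47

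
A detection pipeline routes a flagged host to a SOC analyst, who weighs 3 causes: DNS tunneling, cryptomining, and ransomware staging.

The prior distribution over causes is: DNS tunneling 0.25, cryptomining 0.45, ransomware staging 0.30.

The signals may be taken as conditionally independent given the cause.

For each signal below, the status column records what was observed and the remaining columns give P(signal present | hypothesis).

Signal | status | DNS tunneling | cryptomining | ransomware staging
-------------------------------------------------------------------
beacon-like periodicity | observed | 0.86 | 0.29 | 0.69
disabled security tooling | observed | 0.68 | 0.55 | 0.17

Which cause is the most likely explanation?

DNS tunneling

For each hypothesis, the unnormalized posterior weight is prior × product of the signal likelihoods:
  DNS tunneling: 0.25 × 0.86 × 0.68 = 0.1462
  cryptomining: 0.45 × 0.29 × 0.55 = 0.071775
  ransomware staging: 0.30 × 0.69 × 0.17 = 0.03519
Normalizing constant Z = 0.1462 + 0.071775 + 0.03519 = 0.25316.
P(DNS tunneling | evidence) ≈ 0.1462 / 0.25316 ≈ 0.577
P(cryptomining | evidence) ≈ 0.071775 / 0.25316 ≈ 0.284
P(ransomware staging | evidence) ≈ 0.03519 / 0.25316 ≈ 0.139
The largest is 0.577, so DNS tunneling is most probable.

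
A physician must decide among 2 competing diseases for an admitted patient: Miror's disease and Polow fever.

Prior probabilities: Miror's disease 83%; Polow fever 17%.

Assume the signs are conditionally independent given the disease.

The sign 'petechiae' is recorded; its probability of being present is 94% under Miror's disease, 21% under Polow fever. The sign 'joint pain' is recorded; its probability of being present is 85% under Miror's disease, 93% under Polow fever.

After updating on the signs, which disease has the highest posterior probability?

Miror's disease

Multiply each prior by the joint likelihood of the sign pattern:
  Miror's disease: 0.83 × 0.94 × 0.85 = 0.66317
  Polow fever: 0.17 × 0.21 × 0.93 = 0.033201
Marginal likelihood of the evidence = 0.69637.
P(Miror's disease | evidence) ≈ 0.66317 / 0.69637 ≈ 0.952
P(Polow fever | evidence) ≈ 0.033201 / 0.69637 ≈ 0.048
The largest is 0.952, so Miror's disease is most probable.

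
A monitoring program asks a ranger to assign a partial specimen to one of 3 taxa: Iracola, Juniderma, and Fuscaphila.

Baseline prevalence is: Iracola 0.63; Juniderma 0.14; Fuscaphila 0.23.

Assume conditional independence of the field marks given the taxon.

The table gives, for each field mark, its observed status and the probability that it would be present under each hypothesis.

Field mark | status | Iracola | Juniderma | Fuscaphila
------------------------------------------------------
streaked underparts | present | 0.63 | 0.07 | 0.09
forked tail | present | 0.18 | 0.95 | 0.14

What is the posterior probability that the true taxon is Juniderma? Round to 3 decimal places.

0.111

For each hypothesis, the unnormalized posterior weight is prior × product of the field mark likelihoods:
  Iracola: 0.63 × 0.63 × 0.18 = 0.071442
  Juniderma: 0.14 × 0.07 × 0.95 = 0.00931
  Fuscaphila: 0.23 × 0.09 × 0.14 = 0.002898
Normalizing constant Z = 0.071442 + 0.00931 + 0.002898 = 0.08365.
P(Juniderma | evidence) = 0.00931 / 0.08365 ≈ 0.111.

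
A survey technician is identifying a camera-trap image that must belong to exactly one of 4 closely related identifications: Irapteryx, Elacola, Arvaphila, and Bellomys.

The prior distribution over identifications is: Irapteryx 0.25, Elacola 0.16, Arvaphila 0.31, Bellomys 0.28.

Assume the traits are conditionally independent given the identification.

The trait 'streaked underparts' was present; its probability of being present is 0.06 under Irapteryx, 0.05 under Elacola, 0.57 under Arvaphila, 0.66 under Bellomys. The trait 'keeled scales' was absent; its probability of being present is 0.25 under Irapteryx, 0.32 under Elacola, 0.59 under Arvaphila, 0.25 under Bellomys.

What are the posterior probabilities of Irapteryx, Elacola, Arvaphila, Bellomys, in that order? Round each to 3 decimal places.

0.049, 0.024, 0.318, 0.609

Multiply each prior by the joint likelihood of the trait pattern (using 1 − P(present | H) for each absent trait):
  Irapteryx: 0.25 × 0.06 × (1 − 0.25) = 0.01125
  Elacola: 0.16 × 0.05 × (1 − 0.32) = 0.00544
  Arvaphila: 0.31 × 0.57 × (1 − 0.59) = 0.072447
  Bellomys: 0.28 × 0.66 × (1 − 0.25) = 0.1386
The unnormalized weights sum to 0.22774.
P(Irapteryx | evidence) = 0.01125 / 0.22774 ≈ 0.049
P(Elacola | evidence) = 0.00544 / 0.22774 ≈ 0.024
P(Arvaphila | evidence) = 0.072447 / 0.22774 ≈ 0.318
P(Bellomys | evidence) = 0.1386 / 0.22774 ≈ 0.609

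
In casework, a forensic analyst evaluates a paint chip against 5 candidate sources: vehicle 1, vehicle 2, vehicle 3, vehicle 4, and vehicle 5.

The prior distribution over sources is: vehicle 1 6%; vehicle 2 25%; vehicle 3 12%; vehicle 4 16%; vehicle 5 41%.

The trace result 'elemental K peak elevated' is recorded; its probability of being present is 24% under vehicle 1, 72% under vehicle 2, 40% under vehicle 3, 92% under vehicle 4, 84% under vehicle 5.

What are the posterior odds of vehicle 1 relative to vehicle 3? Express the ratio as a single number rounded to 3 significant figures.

0.300

Unnormalized posterior weight (prior times the trace result likelihood) for each of the two hypotheses:
  vehicle 1: 0.06 × 0.24 = 0.0144
  vehicle 3: 0.12 × 0.40 = 0.048
Odds(vehicle 1 : vehicle 3) = 0.0144 / 0.048 ≈ 0.300.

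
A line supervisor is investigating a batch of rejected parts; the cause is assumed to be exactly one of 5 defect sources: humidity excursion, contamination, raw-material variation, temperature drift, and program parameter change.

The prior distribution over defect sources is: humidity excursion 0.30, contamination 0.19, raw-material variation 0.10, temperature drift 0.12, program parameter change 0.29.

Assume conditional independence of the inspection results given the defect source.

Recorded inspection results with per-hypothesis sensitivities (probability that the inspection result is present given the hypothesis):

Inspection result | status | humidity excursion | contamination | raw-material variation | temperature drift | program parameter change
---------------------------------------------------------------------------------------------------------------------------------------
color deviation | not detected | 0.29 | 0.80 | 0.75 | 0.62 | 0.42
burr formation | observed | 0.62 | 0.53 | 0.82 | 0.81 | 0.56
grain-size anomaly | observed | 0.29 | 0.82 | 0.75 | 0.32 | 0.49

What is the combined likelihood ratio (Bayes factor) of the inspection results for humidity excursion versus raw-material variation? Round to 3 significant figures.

The Bayes factor is the ratio of the joint likelihoods of the inspection result pattern under the two hypotheses (using 1 − P(present | H) for each absent inspection result).
  humidity excursion: (1 − 0.29) × 0.62 × 0.29 = 0.12766
  raw-material variation: (1 − 0.75) × 0.82 × 0.75 = 0.15375
Bayes factor = 0.12766 / 0.15375 ≈ 0.830

0.830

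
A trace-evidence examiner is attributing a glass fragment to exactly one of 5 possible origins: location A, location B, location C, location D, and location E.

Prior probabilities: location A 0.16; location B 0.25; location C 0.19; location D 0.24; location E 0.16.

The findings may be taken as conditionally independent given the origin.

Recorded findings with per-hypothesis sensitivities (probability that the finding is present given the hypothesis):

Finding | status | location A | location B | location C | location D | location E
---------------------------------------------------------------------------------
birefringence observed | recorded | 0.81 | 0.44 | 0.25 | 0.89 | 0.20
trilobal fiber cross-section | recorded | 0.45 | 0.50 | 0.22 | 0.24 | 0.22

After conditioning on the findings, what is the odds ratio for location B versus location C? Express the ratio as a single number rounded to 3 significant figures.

5.26

Posterior odds equal prior odds times the likelihood ratio; only the two competing hypotheses matter.
  location B: 0.25 × 0.44 × 0.50 = 0.055
  location C: 0.19 × 0.25 × 0.22 = 0.01045
Posterior odds = 0.055 / 0.01045 ≈ 5.26.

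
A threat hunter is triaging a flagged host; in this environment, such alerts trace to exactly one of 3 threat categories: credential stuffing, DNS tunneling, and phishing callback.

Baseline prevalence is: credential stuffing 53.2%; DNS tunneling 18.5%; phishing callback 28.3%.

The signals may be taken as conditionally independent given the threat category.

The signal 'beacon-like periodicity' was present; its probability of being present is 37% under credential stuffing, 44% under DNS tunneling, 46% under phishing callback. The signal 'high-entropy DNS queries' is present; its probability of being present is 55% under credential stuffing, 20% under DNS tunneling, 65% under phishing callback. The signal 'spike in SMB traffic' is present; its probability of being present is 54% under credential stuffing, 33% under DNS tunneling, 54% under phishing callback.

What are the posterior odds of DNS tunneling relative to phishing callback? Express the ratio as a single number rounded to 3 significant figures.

0.118

The normalizing constant cancels in an odds ratio, so compute prior × likelihood for the two hypotheses only:
  DNS tunneling: 0.185 × 0.44 × 0.20 × 0.33 = 0.0053724
  phishing callback: 0.283 × 0.46 × 0.65 × 0.54 = 0.045693
Odds(DNS tunneling : phishing callback) = 0.0053724 / 0.045693 ≈ 0.118.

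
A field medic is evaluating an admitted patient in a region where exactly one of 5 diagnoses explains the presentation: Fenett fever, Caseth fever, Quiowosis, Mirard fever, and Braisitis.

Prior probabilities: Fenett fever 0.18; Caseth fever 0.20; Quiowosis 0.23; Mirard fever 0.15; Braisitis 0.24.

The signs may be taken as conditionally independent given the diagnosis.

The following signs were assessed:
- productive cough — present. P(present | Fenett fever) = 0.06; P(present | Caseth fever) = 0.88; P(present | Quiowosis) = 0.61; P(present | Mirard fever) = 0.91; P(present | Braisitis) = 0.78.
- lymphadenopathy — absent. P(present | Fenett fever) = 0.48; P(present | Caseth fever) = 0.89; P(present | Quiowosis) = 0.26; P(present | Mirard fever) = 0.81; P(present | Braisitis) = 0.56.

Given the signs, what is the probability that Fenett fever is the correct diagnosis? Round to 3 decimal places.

0.024

For each hypothesis, the unnormalized posterior weight is prior × product of the sign likelihoods (using 1 − P(present | H) for each absent sign):
  Fenett fever: 0.18 × 0.06 × (1 − 0.48) = 0.005616
  Caseth fever: 0.20 × 0.88 × (1 − 0.89) = 0.01936
  Quiowosis: 0.23 × 0.61 × (1 − 0.26) = 0.10382
  Mirard fever: 0.15 × 0.91 × (1 − 0.81) = 0.025935
  Braisitis: 0.24 × 0.78 × (1 − 0.56) = 0.082368
Marginal likelihood of the evidence = 0.2371.
P(Fenett fever | evidence) = 0.005616 / 0.2371 ≈ 0.024.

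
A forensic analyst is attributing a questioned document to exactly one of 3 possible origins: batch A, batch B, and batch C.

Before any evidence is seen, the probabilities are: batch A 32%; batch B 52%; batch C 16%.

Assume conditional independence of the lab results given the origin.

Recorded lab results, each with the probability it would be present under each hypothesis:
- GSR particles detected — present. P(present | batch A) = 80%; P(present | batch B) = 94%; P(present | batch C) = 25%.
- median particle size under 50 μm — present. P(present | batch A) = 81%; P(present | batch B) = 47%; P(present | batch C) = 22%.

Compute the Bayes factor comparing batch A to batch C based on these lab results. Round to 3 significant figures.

Joint likelihood of the lab result pattern under each hypothesis:
  batch A: 0.80 × 0.81 = 0.648
  batch C: 0.25 × 0.22 = 0.055
Bayes factor = 0.648 / 0.055 ≈ 11.8

11.8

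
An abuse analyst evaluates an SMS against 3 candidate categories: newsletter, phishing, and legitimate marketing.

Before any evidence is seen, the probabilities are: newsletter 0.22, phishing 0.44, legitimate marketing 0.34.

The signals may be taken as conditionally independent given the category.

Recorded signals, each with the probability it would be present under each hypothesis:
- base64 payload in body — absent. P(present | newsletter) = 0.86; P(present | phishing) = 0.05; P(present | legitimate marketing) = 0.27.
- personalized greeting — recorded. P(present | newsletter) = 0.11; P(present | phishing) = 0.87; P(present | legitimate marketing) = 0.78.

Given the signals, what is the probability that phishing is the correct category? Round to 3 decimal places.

By Bayes' rule with conditional independence, the unnormalized weight for each hypothesis is prior × ∏ likelihoods (using 1 − P(present | H) for each absent signal):
  newsletter: 0.22 × (1 − 0.86) × 0.11 = 0.003388
  phishing: 0.44 × (1 − 0.05) × 0.87 = 0.36366
  legitimate marketing: 0.34 × (1 − 0.27) × 0.78 = 0.1936
Marginal likelihood of the evidence = 0.56064.
P(phishing | evidence) = 0.36366 / 0.56064 ≈ 0.649.

0.649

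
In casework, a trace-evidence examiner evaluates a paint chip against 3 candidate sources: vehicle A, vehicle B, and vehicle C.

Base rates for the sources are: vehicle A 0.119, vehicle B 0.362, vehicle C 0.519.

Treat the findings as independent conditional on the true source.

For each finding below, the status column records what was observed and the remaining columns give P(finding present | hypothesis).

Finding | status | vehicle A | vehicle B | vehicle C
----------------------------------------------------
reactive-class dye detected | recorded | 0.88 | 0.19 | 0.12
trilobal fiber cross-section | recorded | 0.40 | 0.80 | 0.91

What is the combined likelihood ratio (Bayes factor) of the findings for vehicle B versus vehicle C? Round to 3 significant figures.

Joint likelihood of the evidence pattern under each hypothesis:
  vehicle B: 0.19 × 0.80 = 0.152
  vehicle C: 0.12 × 0.91 = 0.1092
Bayes factor = 0.152 / 0.1092 ≈ 1.39

1.39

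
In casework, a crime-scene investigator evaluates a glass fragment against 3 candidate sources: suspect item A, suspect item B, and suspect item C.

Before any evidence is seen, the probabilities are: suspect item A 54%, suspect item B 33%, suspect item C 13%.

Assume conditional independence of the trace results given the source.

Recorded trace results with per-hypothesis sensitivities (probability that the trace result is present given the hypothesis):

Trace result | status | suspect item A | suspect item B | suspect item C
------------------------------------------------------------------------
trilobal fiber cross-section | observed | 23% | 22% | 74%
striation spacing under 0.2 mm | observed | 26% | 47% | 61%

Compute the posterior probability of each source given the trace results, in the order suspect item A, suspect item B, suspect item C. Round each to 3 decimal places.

Multiply each prior by the joint likelihood of the trace result pattern:
  suspect item A: 0.54 × 0.23 × 0.26 = 0.032292
  suspect item B: 0.33 × 0.22 × 0.47 = 0.034122
  suspect item C: 0.13 × 0.74 × 0.61 = 0.058682
The unnormalized weights sum to 0.1251.
P(suspect item A | evidence) = 0.032292 / 0.1251 ≈ 0.258
P(suspect item B | evidence) = 0.034122 / 0.1251 ≈ 0.273
P(suspect item C | evidence) = 0.058682 / 0.1251 ≈ 0.469

0.258, 0.273, 0.469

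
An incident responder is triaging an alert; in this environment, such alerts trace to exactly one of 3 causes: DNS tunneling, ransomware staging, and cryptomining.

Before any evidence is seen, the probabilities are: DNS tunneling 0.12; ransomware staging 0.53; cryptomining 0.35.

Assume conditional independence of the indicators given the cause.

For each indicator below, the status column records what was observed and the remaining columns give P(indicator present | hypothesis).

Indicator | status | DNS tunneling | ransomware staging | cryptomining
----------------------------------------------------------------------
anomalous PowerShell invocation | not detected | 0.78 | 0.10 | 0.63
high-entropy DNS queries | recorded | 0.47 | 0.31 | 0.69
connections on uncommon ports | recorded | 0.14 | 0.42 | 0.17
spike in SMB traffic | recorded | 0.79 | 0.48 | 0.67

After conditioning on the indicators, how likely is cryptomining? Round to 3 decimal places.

0.246

By Bayes' rule with conditional independence, the unnormalized weight for each hypothesis is prior × ∏ likelihoods (using 1 − P(present | H) for each absent indicator):
  DNS tunneling: 0.12 × (1 − 0.78) × 0.47 × 0.14 × 0.79 = 0.0013723
  ransomware staging: 0.53 × (1 − 0.10) × 0.31 × 0.42 × 0.48 = 0.029811
  cryptomining: 0.35 × (1 − 0.63) × 0.69 × 0.17 × 0.67 = 0.010178
Marginal likelihood of the evidence = 0.04136.
P(cryptomining | evidence) = 0.010178 / 0.04136 ≈ 0.246.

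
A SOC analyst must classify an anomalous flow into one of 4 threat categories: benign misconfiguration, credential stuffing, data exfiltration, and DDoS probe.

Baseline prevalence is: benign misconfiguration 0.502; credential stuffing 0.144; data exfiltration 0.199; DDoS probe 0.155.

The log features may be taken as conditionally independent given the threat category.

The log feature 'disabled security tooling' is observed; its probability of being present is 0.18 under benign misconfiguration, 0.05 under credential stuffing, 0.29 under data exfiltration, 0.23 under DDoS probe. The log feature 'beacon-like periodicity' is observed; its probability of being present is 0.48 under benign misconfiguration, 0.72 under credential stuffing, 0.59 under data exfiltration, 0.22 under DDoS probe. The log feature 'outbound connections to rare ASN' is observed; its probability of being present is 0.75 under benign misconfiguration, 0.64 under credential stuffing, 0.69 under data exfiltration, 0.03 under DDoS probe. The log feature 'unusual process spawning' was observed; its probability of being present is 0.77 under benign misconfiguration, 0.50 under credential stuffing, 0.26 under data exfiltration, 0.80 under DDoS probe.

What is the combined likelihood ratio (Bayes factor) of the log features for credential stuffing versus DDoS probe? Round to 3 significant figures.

The Bayes factor is the ratio of the joint likelihoods of the log feature pattern under the two hypotheses.
  credential stuffing: 0.05 × 0.72 × 0.64 × 0.50 = 0.01152
  DDoS probe: 0.23 × 0.22 × 0.03 × 0.80 = 0.0012144
Bayes factor = 0.01152 / 0.0012144 ≈ 9.49

9.49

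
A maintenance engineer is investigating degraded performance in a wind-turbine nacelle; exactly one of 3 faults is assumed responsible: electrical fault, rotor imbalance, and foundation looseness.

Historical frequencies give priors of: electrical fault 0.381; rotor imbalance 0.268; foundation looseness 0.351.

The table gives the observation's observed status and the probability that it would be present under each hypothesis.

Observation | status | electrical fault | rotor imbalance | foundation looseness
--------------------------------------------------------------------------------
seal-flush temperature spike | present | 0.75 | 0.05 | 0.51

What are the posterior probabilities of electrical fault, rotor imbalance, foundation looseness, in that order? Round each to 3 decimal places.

0.598, 0.028, 0.374

Multiply each prior by the likelihood of the observation:
  electrical fault: 0.381 × 0.75 = 0.28575
  rotor imbalance: 0.268 × 0.05 = 0.0134
  foundation looseness: 0.351 × 0.51 = 0.17901
Marginal likelihood of the evidence = 0.47816.
P(electrical fault | evidence) = 0.28575 / 0.47816 ≈ 0.598
P(rotor imbalance | evidence) = 0.0134 / 0.47816 ≈ 0.028
P(foundation looseness | evidence) = 0.17901 / 0.47816 ≈ 0.374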